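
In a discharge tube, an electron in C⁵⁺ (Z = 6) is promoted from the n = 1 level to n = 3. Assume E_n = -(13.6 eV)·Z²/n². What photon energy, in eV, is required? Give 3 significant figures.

435 eV

The Bohr energies scale as Z², so for Z = 6: E_n = −489.6/n² eV.
E_3 = −489.6/9 = −54.40 eV and E_1 = −489.6/1 = −489.6 eV.
The photon energy is |E_3 − E_1| = 435 eV.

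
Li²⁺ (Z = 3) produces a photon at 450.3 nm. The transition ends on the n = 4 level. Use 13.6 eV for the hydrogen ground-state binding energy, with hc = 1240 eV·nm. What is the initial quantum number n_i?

The photon energy is ΔE = hc/λ = 1240 / 450.3 = 2.754 eV.
With Z = 3, ΔE = 122.4 × (1/n_f² − 1/n_i²), so 1/n_f² − 1/n_i² = 0.02250.
With n_f = 4: 1/n_i² = 1/16 − 0.02250 = 0.04000, so n_i ≈ 5.00.

n_i = 5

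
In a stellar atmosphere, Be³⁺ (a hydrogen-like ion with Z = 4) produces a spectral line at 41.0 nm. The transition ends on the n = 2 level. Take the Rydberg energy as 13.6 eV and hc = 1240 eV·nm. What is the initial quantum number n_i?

n_i = 3

The photon energy is ΔE = hc/λ = 1240 / 41.0 = 30.24 eV.
With Z = 4, ΔE = 217.6 × (1/n_f² − 1/n_i²), so 1/n_f² − 1/n_i² = 0.1390.
With n_f = 2: 1/n_i² = 1/4 − 0.1390 = 0.1110, so n_i ≈ 3.00.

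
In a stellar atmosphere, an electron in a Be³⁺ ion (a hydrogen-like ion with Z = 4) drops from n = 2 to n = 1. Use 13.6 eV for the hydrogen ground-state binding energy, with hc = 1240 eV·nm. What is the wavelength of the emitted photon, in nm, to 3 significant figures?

7.60 nm

For Z = 4 the level energies scale as Z², so the effective Rydberg energy is 13.6 × 16 = 217.6 eV.
ΔE = 217.6 × (1/1² − 1/2²) = 217.6 × 0.7500 = 163.2 eV.
λ = hc/ΔE = 1240 / 163.2 = 7.60 nm.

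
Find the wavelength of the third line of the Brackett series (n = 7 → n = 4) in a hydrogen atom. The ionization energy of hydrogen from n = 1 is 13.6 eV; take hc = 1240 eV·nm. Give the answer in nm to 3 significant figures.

2170 nm

The Brackett series terminates on n_f = 4; the third line has n_i = 4+3 = 7.
ΔE = 13.60 × (1/4² − 1/7²) = 0.5724 eV.
λ = 1240 / 0.5724 = 2170 nm.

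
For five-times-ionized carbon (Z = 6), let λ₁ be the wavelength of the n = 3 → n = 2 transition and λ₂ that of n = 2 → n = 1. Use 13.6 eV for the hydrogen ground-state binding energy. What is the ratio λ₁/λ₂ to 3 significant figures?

5.40

λ ∝ 1/ΔE ∝ 1/(1/n_f² − 1/n_i²), and the Z² and hc factors cancel in the ratio.
λ₁/λ₂ = (1/1² − 1/2²)/(1/2² − 1/3²) = 0.7500/0.1389 = 5.40.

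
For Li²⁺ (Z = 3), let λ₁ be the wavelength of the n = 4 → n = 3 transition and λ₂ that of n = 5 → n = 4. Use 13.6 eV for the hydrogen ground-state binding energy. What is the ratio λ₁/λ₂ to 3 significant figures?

0.463

λ ∝ 1/ΔE ∝ 1/(1/n_f² − 1/n_i²), and the Z² and hc factors cancel in the ratio.
λ₁/λ₂ = (1/4² − 1/5²)/(1/3² − 1/4²) = 0.02250/0.04861 = 0.463.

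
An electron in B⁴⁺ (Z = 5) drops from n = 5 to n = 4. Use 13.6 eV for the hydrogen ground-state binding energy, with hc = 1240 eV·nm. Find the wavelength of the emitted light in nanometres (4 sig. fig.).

For Z = 5 the level energies scale as Z², so the effective Rydberg energy is 13.6 × 25 = 340.0 eV.
ΔE = 340.0 × (1/4² − 1/5²) = 340.0 × 0.02250 = 7.650 eV.
λ = hc/ΔE = 1240 / 7.650 = 162.1 nm.

162.1 nm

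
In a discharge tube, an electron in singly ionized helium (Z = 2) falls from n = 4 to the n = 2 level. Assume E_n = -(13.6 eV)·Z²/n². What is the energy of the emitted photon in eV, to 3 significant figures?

The Bohr energies scale as Z², so for Z = 2: E_n = −54.40/n² eV.
E_4 = −54.40/16 = −3.400 eV and E_2 = −54.40/4 = −13.60 eV.
The photon energy is |E_4 − E_2| = 10.2 eV.

10.2 eV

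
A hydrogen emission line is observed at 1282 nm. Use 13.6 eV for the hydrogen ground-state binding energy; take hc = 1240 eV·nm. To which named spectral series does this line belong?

Paschen

ΔE = 1240/1282 = 0.9672 eV.
This matches 13.6 × (1/3² − 1/5²), so n_f = 3: the Paschen series.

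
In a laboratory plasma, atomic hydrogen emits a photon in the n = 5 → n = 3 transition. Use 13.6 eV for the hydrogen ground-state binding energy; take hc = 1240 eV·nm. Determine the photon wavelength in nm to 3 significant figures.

1280 nm

ΔE = 13.60 × (1/3² − 1/5²) = 13.60 × 0.07111 = 0.9671 eV.
λ = hc/ΔE = 1240 / 0.9671 = 1280 nm.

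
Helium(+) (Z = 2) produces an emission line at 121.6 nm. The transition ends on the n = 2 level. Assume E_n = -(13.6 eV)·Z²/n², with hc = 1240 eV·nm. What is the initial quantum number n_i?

n_i = 4

The photon energy is ΔE = hc/λ = 1240 / 121.6 = 10.20 eV.
With Z = 2, ΔE = 54.40 × (1/n_f² − 1/n_i²), so 1/n_f² − 1/n_i² = 0.1875.
With n_f = 2: 1/n_i² = 1/4 − 0.1875 = 0.06255, so n_i ≈ 4.00.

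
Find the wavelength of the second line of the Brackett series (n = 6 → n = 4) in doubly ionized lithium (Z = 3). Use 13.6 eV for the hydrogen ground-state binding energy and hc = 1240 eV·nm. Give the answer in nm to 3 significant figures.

292 nm

The Brackett series terminates on n_f = 4; the second line has n_i = 4+2 = 6.
ΔE = 122.4 × (1/4² − 1/6²) = 4.250 eV.
λ = 1240 / 4.250 = 292 nm.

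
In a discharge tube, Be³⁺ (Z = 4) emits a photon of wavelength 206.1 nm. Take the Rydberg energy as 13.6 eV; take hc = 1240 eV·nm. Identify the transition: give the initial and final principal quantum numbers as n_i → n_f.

n_i = 9, n_f = 5

The photon energy is ΔE = hc/λ = 1240 / 206.1 = 6.016 eV.
With Z = 4, ΔE = 217.6 × (1/n_f² − 1/n_i²), so 1/n_f² − 1/n_i² = 0.02765.
Trying n_f = 5 gives 1/n_i² = 0.01235, i.e. n_i ≈ 9; this pair matches.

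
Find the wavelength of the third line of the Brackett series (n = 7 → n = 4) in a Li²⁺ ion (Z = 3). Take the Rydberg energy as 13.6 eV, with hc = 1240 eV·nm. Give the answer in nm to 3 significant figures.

241 nm

The Brackett series terminates on n_f = 4; the third line has n_i = 4+3 = 7.
ΔE = 122.4 × (1/4² − 1/7²) = 5.152 eV.
λ = 1240 / 5.152 = 241 nm.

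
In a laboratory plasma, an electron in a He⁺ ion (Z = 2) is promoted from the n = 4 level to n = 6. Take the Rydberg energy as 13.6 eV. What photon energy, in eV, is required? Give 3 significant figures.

1.89 eV

The Bohr energies scale as Z², so for Z = 2: E_n = −54.40/n² eV.
E_6 = −54.40/36 = −1.511 eV and E_4 = −54.40/16 = −3.400 eV.
The photon energy is |E_6 − E_4| = 1.89 eV.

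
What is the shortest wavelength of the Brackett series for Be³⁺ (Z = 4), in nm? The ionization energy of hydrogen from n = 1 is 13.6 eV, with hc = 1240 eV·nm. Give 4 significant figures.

The Brackett series has lower level n_f = 4; the series limit corresponds to n_i → ∞.
ΔE_max = 13.6 × 16 / 4² = 13.60 eV.
λ_min = 1240 / 13.60 = 91.18 nm.

91.18 nm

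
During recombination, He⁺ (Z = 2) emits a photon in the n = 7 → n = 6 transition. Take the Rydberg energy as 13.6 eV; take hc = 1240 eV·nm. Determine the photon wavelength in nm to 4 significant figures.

3093 nm

For Z = 2 the level energies scale as Z², so the effective Rydberg energy is 13.6 × 4 = 54.40 eV.
ΔE = 54.40 × (1/6² − 1/7²) = 54.40 × 0.007370 = 0.4009 eV.
λ = hc/ΔE = 1240 / 0.4009 = 3093 nm.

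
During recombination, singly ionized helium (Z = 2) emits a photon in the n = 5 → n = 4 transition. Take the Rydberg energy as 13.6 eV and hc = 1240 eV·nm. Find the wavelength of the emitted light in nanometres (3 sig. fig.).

For Z = 2 the level energies scale as Z², so the effective Rydberg energy is 13.6 × 4 = 54.40 eV.
ΔE = 54.40 × (1/4² − 1/5²) = 54.40 × 0.02250 = 1.224 eV.
λ = hc/ΔE = 1240 / 1.224 = 1010 nm.

1010 nm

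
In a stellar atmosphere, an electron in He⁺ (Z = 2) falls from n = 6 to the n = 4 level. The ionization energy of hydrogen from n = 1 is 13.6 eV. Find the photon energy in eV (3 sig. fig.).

1.89 eV

The Bohr energies scale as Z², so for Z = 2: E_n = −54.40/n² eV.
E_6 = −54.40/36 = −1.511 eV and E_4 = −54.40/16 = −3.400 eV.
The photon energy is |E_6 − E_4| = 1.89 eV.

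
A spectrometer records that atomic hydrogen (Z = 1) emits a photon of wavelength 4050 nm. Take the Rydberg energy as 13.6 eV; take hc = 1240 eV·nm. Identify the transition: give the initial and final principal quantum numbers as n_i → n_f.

n_i = 5, n_f = 4

The photon energy is ΔE = hc/λ = 1240 / 4050 = 0.3062 eV.
With Z = 1, ΔE = 13.60 × (1/n_f² − 1/n_i²), so 1/n_f² − 1/n_i² = 0.02251.
Trying n_f = 4 gives 1/n_i² = 0.03999, i.e. n_i ≈ 5; this pair matches.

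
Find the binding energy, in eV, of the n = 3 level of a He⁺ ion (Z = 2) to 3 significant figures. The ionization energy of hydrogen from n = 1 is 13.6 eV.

6.04 eV

E_n = −13.6 Z²/n² = −54.40/n² eV for Z = 2.
E_3 = −54.40/9 = −6.04 eV, so ionization (to E = 0) requires 6.04 eV.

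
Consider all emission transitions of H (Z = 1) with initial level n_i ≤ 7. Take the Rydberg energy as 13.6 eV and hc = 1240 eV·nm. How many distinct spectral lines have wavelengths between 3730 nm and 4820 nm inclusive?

2

Enumerate all n_i → n_f pairs with 1 ≤ n_f < n_i ≤ 7 and compute λ = 1240 / [13.6·1·(1/n_f² − 1/n_i²)].
Lines falling in [3730, 4820] nm: 5→4 (4052 nm), 7→5 (4654 nm).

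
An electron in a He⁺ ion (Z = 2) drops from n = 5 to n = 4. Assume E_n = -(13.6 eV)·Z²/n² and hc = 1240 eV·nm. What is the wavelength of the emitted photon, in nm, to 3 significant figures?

1010 nm

For Z = 2 the level energies scale as Z², so the effective Rydberg energy is 13.6 × 4 = 54.40 eV.
ΔE = 54.40 × (1/4² − 1/5²) = 54.40 × 0.02250 = 1.224 eV.
λ = hc/ΔE = 1240 / 1.224 = 1010 nm.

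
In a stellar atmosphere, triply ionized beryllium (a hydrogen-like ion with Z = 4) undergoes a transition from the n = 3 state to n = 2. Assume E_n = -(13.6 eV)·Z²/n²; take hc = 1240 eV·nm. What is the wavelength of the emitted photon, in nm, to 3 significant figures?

41.0 nm

For Z = 4 the level energies scale as Z², so the effective Rydberg energy is 13.6 × 16 = 217.6 eV.
ΔE = 217.6 × (1/2² − 1/3²) = 217.6 × 0.1389 = 30.22 eV.
λ = hc/ΔE = 1240 / 30.22 = 41.0 nm.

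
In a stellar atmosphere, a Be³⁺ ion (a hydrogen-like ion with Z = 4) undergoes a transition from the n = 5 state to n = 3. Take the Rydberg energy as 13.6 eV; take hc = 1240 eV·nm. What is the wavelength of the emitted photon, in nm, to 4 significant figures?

For Z = 4 the level energies scale as Z², so the effective Rydberg energy is 13.6 × 16 = 217.6 eV.
ΔE = 217.6 × (1/3² − 1/5²) = 217.6 × 0.07111 = 15.47 eV.
λ = hc/ΔE = 1240 / 15.47 = 80.14 nm.

80.14 nm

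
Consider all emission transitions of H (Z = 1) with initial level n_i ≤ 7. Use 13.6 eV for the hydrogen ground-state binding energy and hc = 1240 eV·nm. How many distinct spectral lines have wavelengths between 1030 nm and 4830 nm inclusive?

Enumerate all n_i → n_f pairs with 1 ≤ n_f < n_i ≤ 7 and compute λ = 1240 / [13.6·1·(1/n_f² − 1/n_i²)].
Lines falling in [1030, 4830] nm: 6→3 (1094 nm), 5→3 (1282 nm), 4→3 (1876 nm), 7→4 (2166 nm), 6→4 (2626 nm), 5→4 (4052 nm), 7→5 (4654 nm).

7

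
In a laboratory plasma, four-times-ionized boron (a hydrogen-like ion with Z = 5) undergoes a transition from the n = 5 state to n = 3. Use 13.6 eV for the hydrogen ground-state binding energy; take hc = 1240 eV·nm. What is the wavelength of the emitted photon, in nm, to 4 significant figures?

51.29 nm

For Z = 5 the level energies scale as Z², so the effective Rydberg energy is 13.6 × 25 = 340.0 eV.
ΔE = 340.0 × (1/3² − 1/5²) = 340.0 × 0.07111 = 24.18 eV.
λ = hc/ΔE = 1240 / 24.18 = 51.29 nm.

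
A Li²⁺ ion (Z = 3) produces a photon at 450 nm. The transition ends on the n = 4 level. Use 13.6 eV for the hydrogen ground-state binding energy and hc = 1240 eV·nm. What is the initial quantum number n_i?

The photon energy is ΔE = hc/λ = 1240 / 450 = 2.756 eV.
With Z = 3, ΔE = 122.4 × (1/n_f² − 1/n_i²), so 1/n_f² − 1/n_i² = 0.02251.
With n_f = 4: 1/n_i² = 1/16 − 0.02251 = 0.03999, so n_i ≈ 5.00.

n_i = 5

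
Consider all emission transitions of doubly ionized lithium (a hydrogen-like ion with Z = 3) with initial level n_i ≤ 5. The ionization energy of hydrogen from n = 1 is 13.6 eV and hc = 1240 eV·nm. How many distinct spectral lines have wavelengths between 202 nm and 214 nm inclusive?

1

Enumerate all n_i → n_f pairs with 1 ≤ n_f < n_i ≤ 5 and compute λ = 1240 / [13.6·9·(1/n_f² − 1/n_i²)].
Lines falling in [202, 214] nm: 4→3 (208.4 nm).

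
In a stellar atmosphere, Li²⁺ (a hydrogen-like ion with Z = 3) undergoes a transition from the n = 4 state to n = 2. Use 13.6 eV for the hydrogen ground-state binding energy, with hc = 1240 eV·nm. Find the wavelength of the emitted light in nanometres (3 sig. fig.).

For Z = 3 the level energies scale as Z², so the effective Rydberg energy is 13.6 × 9 = 122.4 eV.
ΔE = 122.4 × (1/2² − 1/4²) = 122.4 × 0.1875 = 22.95 eV.
λ = hc/ΔE = 1240 / 22.95 = 54.0 nm.

54.0 nm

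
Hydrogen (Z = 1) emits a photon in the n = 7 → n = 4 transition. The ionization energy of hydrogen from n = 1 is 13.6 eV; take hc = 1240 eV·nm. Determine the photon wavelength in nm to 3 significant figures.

ΔE = 13.60 × (1/4² − 1/7²) = 13.60 × 0.04209 = 0.5724 eV.
λ = hc/ΔE = 1240 / 0.5724 = 2170 nm.

2170 nm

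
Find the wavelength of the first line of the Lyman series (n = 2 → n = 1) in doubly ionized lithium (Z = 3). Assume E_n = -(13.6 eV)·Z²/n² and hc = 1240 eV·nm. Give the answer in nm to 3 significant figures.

The Lyman series terminates on n_f = 1; the first line has n_i = 1+1 = 2.
ΔE = 122.4 × (1/1² − 1/2²) = 91.80 eV.
λ = 1240 / 91.80 = 13.5 nm.

13.5 nm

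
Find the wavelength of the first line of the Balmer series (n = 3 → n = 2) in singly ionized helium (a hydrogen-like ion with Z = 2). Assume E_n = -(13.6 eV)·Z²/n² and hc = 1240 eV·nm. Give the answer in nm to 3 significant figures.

The Balmer series terminates on n_f = 2; the first line has n_i = 2+1 = 3.
ΔE = 54.40 × (1/2² − 1/3²) = 7.556 eV.
λ = 1240 / 7.556 = 164 nm.

164 nm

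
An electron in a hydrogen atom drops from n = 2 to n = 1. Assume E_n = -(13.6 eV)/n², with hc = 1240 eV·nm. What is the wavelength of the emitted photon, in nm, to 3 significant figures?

ΔE = 13.60 × (1/1² − 1/2²) = 13.60 × 0.7500 = 10.20 eV.
λ = hc/ΔE = 1240 / 10.20 = 122 nm.

122 nm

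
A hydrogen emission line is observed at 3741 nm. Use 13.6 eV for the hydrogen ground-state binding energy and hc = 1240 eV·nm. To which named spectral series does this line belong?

Pfund

ΔE = 1240/3741 = 0.3315 eV.
This matches 13.6 × (1/5² − 1/8²), so n_f = 5: the Pfund series.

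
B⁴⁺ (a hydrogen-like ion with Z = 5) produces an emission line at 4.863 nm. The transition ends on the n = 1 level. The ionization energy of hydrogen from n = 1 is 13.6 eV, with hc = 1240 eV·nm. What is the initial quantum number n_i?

n_i = 2

The photon energy is ΔE = hc/λ = 1240 / 4.863 = 255.0 eV.
With Z = 5, ΔE = 340.0 × (1/n_f² − 1/n_i²), so 1/n_f² − 1/n_i² = 0.7500.
With n_f = 1: 1/n_i² = 1/1 − 0.7500 = 0.2500, so n_i ≈ 2.00.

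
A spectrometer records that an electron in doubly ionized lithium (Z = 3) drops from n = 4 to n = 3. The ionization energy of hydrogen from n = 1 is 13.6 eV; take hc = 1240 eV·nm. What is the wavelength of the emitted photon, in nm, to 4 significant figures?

For Z = 3 the level energies scale as Z², so the effective Rydberg energy is 13.6 × 9 = 122.4 eV.
ΔE = 122.4 × (1/3² − 1/4²) = 122.4 × 0.04861 = 5.950 eV.
λ = hc/ΔE = 1240 / 5.950 = 208.4 nm.

208.4 nm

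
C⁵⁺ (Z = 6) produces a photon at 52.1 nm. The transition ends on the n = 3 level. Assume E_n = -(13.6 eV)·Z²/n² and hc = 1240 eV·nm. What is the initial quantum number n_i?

The photon energy is ΔE = hc/λ = 1240 / 52.1 = 23.80 eV.
With Z = 6, ΔE = 489.6 × (1/n_f² − 1/n_i²), so 1/n_f² − 1/n_i² = 0.04861.
With n_f = 3: 1/n_i² = 1/9 − 0.04861 = 0.06250, so n_i ≈ 4.00.

n_i = 4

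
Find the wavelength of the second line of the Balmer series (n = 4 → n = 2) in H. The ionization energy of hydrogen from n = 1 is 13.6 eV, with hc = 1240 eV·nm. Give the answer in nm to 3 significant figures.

486 nm

The Balmer series terminates on n_f = 2; the second line has n_i = 2+2 = 4.
ΔE = 13.60 × (1/2² − 1/4²) = 2.550 eV.
λ = 1240 / 2.550 = 486 nm.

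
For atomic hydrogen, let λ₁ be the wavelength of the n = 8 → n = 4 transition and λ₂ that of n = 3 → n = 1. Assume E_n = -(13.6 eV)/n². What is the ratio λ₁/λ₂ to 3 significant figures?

λ ∝ 1/ΔE ∝ 1/(1/n_f² − 1/n_i²), and the Z² and hc factors cancel in the ratio.
λ₁/λ₂ = (1/1² − 1/3²)/(1/4² − 1/8²) = 0.8889/0.04688 = 19.0.

19.0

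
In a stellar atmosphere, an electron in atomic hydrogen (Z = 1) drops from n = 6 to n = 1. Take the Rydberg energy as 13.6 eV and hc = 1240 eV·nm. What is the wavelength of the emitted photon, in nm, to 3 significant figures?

ΔE = 13.60 × (1/1² − 1/6²) = 13.60 × 0.9722 = 13.22 eV.
λ = hc/ΔE = 1240 / 13.22 = 93.8 nm.

93.8 nm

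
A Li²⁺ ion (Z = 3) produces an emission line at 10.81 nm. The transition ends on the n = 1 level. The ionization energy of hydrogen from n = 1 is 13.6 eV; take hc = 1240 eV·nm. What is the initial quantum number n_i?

The photon energy is ΔE = hc/λ = 1240 / 10.81 = 114.7 eV.
With Z = 3, ΔE = 122.4 × (1/n_f² − 1/n_i²), so 1/n_f² − 1/n_i² = 0.9372.
With n_f = 1: 1/n_i² = 1/1 − 0.9372 = 0.06284, so n_i ≈ 3.99.

n_i = 4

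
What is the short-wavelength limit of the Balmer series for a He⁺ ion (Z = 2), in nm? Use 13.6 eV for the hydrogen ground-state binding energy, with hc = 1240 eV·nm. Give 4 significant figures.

91.18 nm

The Balmer series has lower level n_f = 2; the series limit corresponds to n_i → ∞.
ΔE_max = 13.6 × 4 / 2² = 13.60 eV.
λ_min = 1240 / 13.60 = 91.18 nm.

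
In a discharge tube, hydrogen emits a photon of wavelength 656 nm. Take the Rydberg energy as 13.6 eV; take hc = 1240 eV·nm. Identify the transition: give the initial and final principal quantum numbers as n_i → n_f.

n_i = 3, n_f = 2

The photon energy is ΔE = hc/λ = 1240 / 656 = 1.890 eV.
With Z = 1, ΔE = 13.60 × (1/n_f² − 1/n_i²), so 1/n_f² − 1/n_i² = 0.1390.
Trying n_f = 2 gives 1/n_i² = 0.1110, i.e. n_i ≈ 3; this pair matches.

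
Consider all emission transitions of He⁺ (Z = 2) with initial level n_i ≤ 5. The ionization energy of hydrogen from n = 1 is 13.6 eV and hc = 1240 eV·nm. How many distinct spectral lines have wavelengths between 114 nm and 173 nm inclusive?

Enumerate all n_i → n_f pairs with 1 ≤ n_f < n_i ≤ 5 and compute λ = 1240 / [13.6·4·(1/n_f² − 1/n_i²)].
Lines falling in [114, 173] nm: 4→2 (121.6 nm), 3→2 (164.1 nm).

2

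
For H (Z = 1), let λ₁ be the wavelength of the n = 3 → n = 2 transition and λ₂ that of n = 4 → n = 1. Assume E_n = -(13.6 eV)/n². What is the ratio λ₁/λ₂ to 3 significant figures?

6.75

λ ∝ 1/ΔE ∝ 1/(1/n_f² − 1/n_i²), and the Z² and hc factors cancel in the ratio.
λ₁/λ₂ = (1/1² − 1/4²)/(1/2² − 1/3²) = 0.9375/0.1389 = 6.75.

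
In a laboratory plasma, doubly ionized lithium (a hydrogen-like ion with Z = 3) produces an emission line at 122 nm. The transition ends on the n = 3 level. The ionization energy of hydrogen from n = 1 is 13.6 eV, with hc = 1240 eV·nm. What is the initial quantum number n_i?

n_i = 6

The photon energy is ΔE = hc/λ = 1240 / 122 = 10.16 eV.
With Z = 3, ΔE = 122.4 × (1/n_f² − 1/n_i²), so 1/n_f² − 1/n_i² = 0.08304.
With n_f = 3: 1/n_i² = 1/9 − 0.08304 = 0.02807, so n_i ≈ 5.97.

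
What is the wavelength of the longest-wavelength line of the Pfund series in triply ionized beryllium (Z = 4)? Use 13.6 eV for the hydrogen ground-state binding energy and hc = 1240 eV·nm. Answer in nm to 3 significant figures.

The Pfund series terminates on n_f = 5; the first line has n_i = 5+1 = 6.
ΔE = 217.6 × (1/5² − 1/6²) = 2.660 eV.
λ = 1240 / 2.660 = 466 nm.

466 nm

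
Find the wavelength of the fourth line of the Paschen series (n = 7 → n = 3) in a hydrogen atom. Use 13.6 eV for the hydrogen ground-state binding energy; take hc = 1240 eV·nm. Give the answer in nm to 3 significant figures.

1010 nm

The Paschen series terminates on n_f = 3; the fourth line has n_i = 3+4 = 7.
ΔE = 13.60 × (1/3² − 1/7²) = 1.234 eV.
λ = 1240 / 1.234 = 1010 nm.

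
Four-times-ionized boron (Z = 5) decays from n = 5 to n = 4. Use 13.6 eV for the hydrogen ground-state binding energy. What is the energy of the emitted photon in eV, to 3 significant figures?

The Bohr energies scale as Z², so for Z = 5: E_n = −340.0/n² eV.
E_5 = −340.0/25 = −13.60 eV and E_4 = −340.0/16 = −21.25 eV.
The photon energy is |E_5 − E_4| = 7.65 eV.

7.65 eV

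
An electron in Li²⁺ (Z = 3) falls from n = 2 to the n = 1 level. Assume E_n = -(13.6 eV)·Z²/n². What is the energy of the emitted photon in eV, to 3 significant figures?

The Bohr energies scale as Z², so for Z = 3: E_n = −122.4/n² eV.
E_2 = −122.4/4 = −30.60 eV and E_1 = −122.4/1 = −122.4 eV.
The photon energy is |E_2 − E_1| = 91.8 eV.

91.8 eV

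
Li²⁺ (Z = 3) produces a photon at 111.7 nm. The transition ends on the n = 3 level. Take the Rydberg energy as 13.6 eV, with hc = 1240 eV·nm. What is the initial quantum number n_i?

n_i = 7

The photon energy is ΔE = hc/λ = 1240 / 111.7 = 11.10 eV.
With Z = 3, ΔE = 122.4 × (1/n_f² − 1/n_i²), so 1/n_f² − 1/n_i² = 0.09070.
With n_f = 3: 1/n_i² = 1/9 − 0.09070 = 0.02042, so n_i ≈ 7.00.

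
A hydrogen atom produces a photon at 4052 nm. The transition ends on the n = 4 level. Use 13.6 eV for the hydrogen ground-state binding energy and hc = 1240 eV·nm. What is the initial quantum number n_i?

n_i = 5

The photon energy is ΔE = hc/λ = 1240 / 4052 = 0.3060 eV.
With Z = 1, ΔE = 13.60 × (1/n_f² − 1/n_i²), so 1/n_f² − 1/n_i² = 0.02250.
With n_f = 4: 1/n_i² = 1/16 − 0.02250 = 0.04000, so n_i ≈ 5.00.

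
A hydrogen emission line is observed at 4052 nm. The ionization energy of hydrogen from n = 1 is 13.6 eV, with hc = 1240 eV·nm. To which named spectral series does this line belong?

Brackett

ΔE = 1240/4052 = 0.3060 eV.
This matches 13.6 × (1/4² − 1/5²), so n_f = 4: the Brackett series.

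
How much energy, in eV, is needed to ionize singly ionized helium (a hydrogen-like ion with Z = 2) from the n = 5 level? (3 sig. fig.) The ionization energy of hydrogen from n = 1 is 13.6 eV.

2.18 eV

E_n = −13.6 Z²/n² = −54.40/n² eV for Z = 2.
E_5 = −54.40/25 = −2.18 eV, so ionization (to E = 0) requires 2.18 eV.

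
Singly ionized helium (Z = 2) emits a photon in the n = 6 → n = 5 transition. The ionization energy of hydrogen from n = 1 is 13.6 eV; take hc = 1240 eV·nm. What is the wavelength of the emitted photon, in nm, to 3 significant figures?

1860 nm

For Z = 2 the level energies scale as Z², so the effective Rydberg energy is 13.6 × 4 = 54.40 eV.
ΔE = 54.40 × (1/5² − 1/6²) = 54.40 × 0.01222 = 0.6649 eV.
λ = hc/ΔE = 1240 / 0.6649 = 1860 nm.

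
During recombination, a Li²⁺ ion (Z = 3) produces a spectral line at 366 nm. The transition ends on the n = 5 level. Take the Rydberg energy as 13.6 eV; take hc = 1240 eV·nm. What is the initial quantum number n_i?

The photon energy is ΔE = hc/λ = 1240 / 366 = 3.388 eV.
With Z = 3, ΔE = 122.4 × (1/n_f² − 1/n_i²), so 1/n_f² − 1/n_i² = 0.02768.
With n_f = 5: 1/n_i² = 1/25 − 0.02768 = 0.01232, so n_i ≈ 9.01.

n_i = 9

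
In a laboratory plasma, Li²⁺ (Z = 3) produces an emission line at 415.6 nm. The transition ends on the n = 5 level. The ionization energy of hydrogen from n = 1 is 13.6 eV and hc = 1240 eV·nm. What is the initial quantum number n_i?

The photon energy is ΔE = hc/λ = 1240 / 415.6 = 2.984 eV.
With Z = 3, ΔE = 122.4 × (1/n_f² − 1/n_i²), so 1/n_f² − 1/n_i² = 0.02438.
With n_f = 5: 1/n_i² = 1/25 − 0.02438 = 0.01562, so n_i ≈ 8.00.

n_i = 8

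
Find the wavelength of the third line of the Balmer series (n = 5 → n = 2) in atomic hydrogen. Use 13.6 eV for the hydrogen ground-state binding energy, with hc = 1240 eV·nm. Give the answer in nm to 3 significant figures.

434 nm

The Balmer series terminates on n_f = 2; the third line has n_i = 2+3 = 5.
ΔE = 13.60 × (1/2² − 1/5²) = 2.856 eV.
λ = 1240 / 2.856 = 434 nm.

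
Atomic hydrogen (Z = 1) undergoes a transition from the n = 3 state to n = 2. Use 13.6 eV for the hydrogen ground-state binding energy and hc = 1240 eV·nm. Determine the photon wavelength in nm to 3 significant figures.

ΔE = 13.60 × (1/2² − 1/3²) = 13.60 × 0.1389 = 1.889 eV.
λ = hc/ΔE = 1240 / 1.889 = 656 nm.

656 nm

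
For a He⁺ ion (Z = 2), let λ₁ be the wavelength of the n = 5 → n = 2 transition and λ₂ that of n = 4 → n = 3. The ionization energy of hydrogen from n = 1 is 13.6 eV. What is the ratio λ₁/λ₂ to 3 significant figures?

λ ∝ 1/ΔE ∝ 1/(1/n_f² − 1/n_i²), and the Z² and hc factors cancel in the ratio.
λ₁/λ₂ = (1/3² − 1/4²)/(1/2² − 1/5²) = 0.04861/0.2100 = 0.231.

0.231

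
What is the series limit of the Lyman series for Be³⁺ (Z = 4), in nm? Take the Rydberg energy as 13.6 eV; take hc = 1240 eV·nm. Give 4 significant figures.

The Lyman series has lower level n_f = 1; the series limit corresponds to n_i → ∞.
ΔE_max = 13.6 × 16 / 1² = 217.6 eV.
λ_min = 1240 / 217.6 = 5.699 nm.

5.699 nm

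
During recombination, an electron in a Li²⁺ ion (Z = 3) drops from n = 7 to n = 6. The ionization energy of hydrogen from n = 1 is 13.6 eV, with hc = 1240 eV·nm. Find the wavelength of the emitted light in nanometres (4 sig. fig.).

1375 nm

For Z = 3 the level energies scale as Z², so the effective Rydberg energy is 13.6 × 9 = 122.4 eV.
ΔE = 122.4 × (1/6² − 1/7²) = 122.4 × 0.007370 = 0.9020 eV.
λ = hc/ΔE = 1240 / 0.9020 = 1375 nm.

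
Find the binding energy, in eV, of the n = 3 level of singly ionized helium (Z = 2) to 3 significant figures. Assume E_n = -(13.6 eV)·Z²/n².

E_n = −13.6 Z²/n² = −54.40/n² eV for Z = 2.
E_3 = −54.40/9 = −6.04 eV, so ionization (to E = 0) requires 6.04 eV.

6.04 eV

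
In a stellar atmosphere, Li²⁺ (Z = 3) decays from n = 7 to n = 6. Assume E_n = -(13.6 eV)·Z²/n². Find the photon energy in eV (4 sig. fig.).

0.9020 eV

The Bohr energies scale as Z², so for Z = 3: E_n = −122.4/n² eV.
E_7 = −122.4/49 = −2.498 eV and E_6 = −122.4/36 = −3.400 eV.
The photon energy is |E_7 − E_6| = 0.9020 eV.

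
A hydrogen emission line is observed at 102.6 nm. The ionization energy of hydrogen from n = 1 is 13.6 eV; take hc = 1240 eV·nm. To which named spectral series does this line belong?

Lyman

ΔE = 1240/102.6 = 12.09 eV.
This matches 13.6 × (1/1² − 1/3²), so n_f = 1: the Lyman series.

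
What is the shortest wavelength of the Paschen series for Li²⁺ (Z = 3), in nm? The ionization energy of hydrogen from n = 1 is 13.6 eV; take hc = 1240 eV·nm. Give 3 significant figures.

91.2 nm

The Paschen series has lower level n_f = 3; the series limit corresponds to n_i → ∞.
ΔE_max = 13.6 × 9 / 3² = 13.60 eV.
λ_min = 1240 / 13.60 = 91.2 nm.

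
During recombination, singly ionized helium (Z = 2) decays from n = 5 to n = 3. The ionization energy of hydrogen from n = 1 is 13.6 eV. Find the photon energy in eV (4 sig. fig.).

The Bohr energies scale as Z², so for Z = 2: E_n = −54.40/n² eV.
E_5 = −54.40/25 = −2.176 eV and E_3 = −54.40/9 = −6.044 eV.
The photon energy is |E_5 − E_3| = 3.868 eV.

3.868 eV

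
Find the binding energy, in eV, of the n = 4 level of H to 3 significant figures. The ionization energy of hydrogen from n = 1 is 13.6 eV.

E_4 = −13.60/16 = −0.850 eV, so ionization (to E = 0) requires 0.850 eV.

0.850 eV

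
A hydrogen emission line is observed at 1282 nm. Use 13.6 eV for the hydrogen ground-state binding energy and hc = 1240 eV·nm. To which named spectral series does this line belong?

ΔE = 1240/1282 = 0.9672 eV.
This matches 13.6 × (1/3² − 1/5²), so n_f = 3: the Paschen series.

Paschen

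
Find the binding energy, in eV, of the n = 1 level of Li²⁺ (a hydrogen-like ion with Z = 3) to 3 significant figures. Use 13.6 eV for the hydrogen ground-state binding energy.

E_n = −13.6 Z²/n² = −122.4/n² eV for Z = 3.
E_1 = −122.4/1 = −122 eV, so ionization (to E = 0) requires 122 eV.

122 eV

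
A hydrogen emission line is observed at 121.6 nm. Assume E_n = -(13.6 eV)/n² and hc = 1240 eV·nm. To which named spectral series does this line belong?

Lyman

ΔE = 1240/121.6 = 10.20 eV.
This matches 13.6 × (1/1² − 1/2²), so n_f = 1: the Lyman series.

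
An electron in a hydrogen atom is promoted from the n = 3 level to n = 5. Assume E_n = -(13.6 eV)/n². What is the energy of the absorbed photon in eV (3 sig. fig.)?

E_5 = −13.60/25 = −0.5440 eV and E_3 = −13.60/9 = −1.511 eV.
The photon energy is |E_5 − E_3| = 0.967 eV.

0.967 eV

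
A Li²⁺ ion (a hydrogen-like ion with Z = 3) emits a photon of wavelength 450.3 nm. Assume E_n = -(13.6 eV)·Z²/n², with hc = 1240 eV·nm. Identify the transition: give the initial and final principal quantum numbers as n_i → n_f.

n_i = 5, n_f = 4

The photon energy is ΔE = hc/λ = 1240 / 450.3 = 2.754 eV.
With Z = 3, ΔE = 122.4 × (1/n_f² − 1/n_i²), so 1/n_f² − 1/n_i² = 0.02250.
Trying n_f = 4 gives 1/n_i² = 0.04000, i.e. n_i ≈ 5; this pair matches.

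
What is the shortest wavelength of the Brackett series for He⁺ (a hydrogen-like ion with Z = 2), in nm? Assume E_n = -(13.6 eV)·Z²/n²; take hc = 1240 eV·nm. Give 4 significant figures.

364.7 nm

The Brackett series has lower level n_f = 4; the series limit corresponds to n_i → ∞.
ΔE_max = 13.6 × 4 / 4² = 3.400 eV.
λ_min = 1240 / 3.400 = 364.7 nm.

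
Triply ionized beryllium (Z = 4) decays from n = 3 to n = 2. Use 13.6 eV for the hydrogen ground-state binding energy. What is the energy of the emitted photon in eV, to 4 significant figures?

The Bohr energies scale as Z², so for Z = 4: E_n = −217.6/n² eV.
E_3 = −217.6/9 = −24.18 eV and E_2 = −217.6/4 = −54.40 eV.
The photon energy is |E_3 − E_2| = 30.22 eV.

30.22 eV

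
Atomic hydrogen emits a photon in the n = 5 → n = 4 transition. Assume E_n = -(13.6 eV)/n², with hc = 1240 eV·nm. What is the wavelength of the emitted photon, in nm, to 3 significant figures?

4050 nm

ΔE = 13.60 × (1/4² − 1/5²) = 13.60 × 0.02250 = 0.3060 eV.
λ = hc/ΔE = 1240 / 0.3060 = 4050 nm.
This line belongs to the Brackett series.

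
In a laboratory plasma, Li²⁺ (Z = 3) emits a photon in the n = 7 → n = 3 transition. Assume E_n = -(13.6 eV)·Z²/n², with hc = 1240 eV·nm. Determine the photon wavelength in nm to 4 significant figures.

For Z = 3 the level energies scale as Z², so the effective Rydberg energy is 13.6 × 9 = 122.4 eV.
ΔE = 122.4 × (1/3² − 1/7²) = 122.4 × 0.09070 = 11.10 eV.
λ = hc/ΔE = 1240 / 11.10 = 111.7 nm.

111.7 nm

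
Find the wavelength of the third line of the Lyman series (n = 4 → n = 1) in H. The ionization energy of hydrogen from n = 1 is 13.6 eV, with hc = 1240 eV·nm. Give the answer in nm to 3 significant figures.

97.3 nm

The Lyman series terminates on n_f = 1; the third line has n_i = 1+3 = 4.
ΔE = 13.60 × (1/1² − 1/4²) = 12.75 eV.
λ = 1240 / 12.75 = 97.3 nm.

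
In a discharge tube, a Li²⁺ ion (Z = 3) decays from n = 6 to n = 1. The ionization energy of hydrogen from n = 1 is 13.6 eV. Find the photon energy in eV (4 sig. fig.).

The Bohr energies scale as Z², so for Z = 3: E_n = −122.4/n² eV.
E_6 = −122.4/36 = −3.400 eV and E_1 = −122.4/1 = −122.4 eV.
The photon energy is |E_6 − E_1| = 119.0 eV.

119.0 eV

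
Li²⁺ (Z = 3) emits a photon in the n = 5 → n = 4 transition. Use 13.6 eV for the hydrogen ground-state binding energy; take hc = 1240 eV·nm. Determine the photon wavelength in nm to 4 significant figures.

For Z = 3 the level energies scale as Z², so the effective Rydberg energy is 13.6 × 9 = 122.4 eV.
ΔE = 122.4 × (1/4² − 1/5²) = 122.4 × 0.02250 = 2.754 eV.
λ = hc/ΔE = 1240 / 2.754 = 450.3 nm.

450.3 nm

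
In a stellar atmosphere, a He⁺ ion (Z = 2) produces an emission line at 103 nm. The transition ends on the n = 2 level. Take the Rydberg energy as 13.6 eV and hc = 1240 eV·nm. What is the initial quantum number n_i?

n_i = 6

The photon energy is ΔE = hc/λ = 1240 / 103 = 12.04 eV.
With Z = 2, ΔE = 54.40 × (1/n_f² − 1/n_i²), so 1/n_f² − 1/n_i² = 0.2213.
With n_f = 2: 1/n_i² = 1/4 − 0.2213 = 0.02870, so n_i ≈ 5.90.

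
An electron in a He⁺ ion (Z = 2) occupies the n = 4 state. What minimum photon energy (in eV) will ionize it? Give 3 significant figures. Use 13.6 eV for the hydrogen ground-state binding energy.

3.40 eV

E_n = −13.6 Z²/n² = −54.40/n² eV for Z = 2.
E_4 = −54.40/16 = −3.40 eV, so ionization (to E = 0) requires 3.40 eV.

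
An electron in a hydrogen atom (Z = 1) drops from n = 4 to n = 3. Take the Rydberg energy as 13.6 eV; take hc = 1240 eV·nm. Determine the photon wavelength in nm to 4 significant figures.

1876 nm

ΔE = 13.60 × (1/3² − 1/4²) = 13.60 × 0.04861 = 0.6611 eV.
λ = hc/ΔE = 1240 / 0.6611 = 1876 nm.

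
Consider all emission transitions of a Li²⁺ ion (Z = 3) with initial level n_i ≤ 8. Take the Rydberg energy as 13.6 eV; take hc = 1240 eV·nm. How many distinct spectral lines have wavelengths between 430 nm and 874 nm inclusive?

4

Enumerate all n_i → n_f pairs with 1 ≤ n_f < n_i ≤ 8 and compute λ = 1240 / [13.6·9·(1/n_f² − 1/n_i²)].
Lines falling in [430, 874] nm: 5→4 (450.3 nm), 7→5 (517.1 nm), 6→5 (828.9 nm), 8→6 (833.6 nm).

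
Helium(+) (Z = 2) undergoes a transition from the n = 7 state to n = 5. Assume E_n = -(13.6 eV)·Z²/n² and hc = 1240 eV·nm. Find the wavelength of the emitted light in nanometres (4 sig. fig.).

1163 nm

For Z = 2 the level energies scale as Z², so the effective Rydberg energy is 13.6 × 4 = 54.40 eV.
ΔE = 54.40 × (1/5² − 1/7²) = 54.40 × 0.01959 = 1.066 eV.
λ = hc/ΔE = 1240 / 1.066 = 1163 nm.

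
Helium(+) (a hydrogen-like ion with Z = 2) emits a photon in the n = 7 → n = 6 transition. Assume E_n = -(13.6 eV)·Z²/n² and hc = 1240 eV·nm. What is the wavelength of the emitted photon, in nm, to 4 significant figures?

3093 nm

For Z = 2 the level energies scale as Z², so the effective Rydberg energy is 13.6 × 4 = 54.40 eV.
ΔE = 54.40 × (1/6² − 1/7²) = 54.40 × 0.007370 = 0.4009 eV.
λ = hc/ΔE = 1240 / 0.4009 = 3093 nm.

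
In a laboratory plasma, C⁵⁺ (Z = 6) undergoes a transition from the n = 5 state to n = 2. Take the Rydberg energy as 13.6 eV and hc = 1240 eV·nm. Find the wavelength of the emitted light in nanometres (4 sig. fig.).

12.06 nm

For Z = 6 the level energies scale as Z², so the effective Rydberg energy is 13.6 × 36 = 489.6 eV.
ΔE = 489.6 × (1/2² − 1/5²) = 489.6 × 0.2100 = 102.8 eV.
λ = hc/ΔE = 1240 / 102.8 = 12.06 nm.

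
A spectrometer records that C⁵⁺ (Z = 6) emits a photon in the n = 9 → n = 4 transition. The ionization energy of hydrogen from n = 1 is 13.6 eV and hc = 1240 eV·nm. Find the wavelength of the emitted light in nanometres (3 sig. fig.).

For Z = 6 the level energies scale as Z², so the effective Rydberg energy is 13.6 × 36 = 489.6 eV.
ΔE = 489.6 × (1/4² − 1/9²) = 489.6 × 0.05015 = 24.56 eV.
λ = hc/ΔE = 1240 / 24.56 = 50.5 nm.

50.5 nm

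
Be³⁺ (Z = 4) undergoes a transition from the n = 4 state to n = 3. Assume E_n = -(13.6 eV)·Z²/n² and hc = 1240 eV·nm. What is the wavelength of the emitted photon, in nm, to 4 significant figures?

For Z = 4 the level energies scale as Z², so the effective Rydberg energy is 13.6 × 16 = 217.6 eV.
ΔE = 217.6 × (1/3² − 1/4²) = 217.6 × 0.04861 = 10.58 eV.
λ = hc/ΔE = 1240 / 10.58 = 117.2 nm.

117.2 nm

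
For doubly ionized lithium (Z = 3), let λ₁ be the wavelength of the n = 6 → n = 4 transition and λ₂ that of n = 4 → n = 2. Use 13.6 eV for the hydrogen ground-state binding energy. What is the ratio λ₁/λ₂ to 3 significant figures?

5.40

λ ∝ 1/ΔE ∝ 1/(1/n_f² − 1/n_i²), and the Z² and hc factors cancel in the ratio.
λ₁/λ₂ = (1/2² − 1/4²)/(1/4² − 1/6²) = 0.1875/0.03472 = 5.40.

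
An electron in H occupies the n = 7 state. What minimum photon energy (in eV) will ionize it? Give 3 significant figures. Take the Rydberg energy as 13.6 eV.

E_7 = −13.60/49 = −0.278 eV, so ionization (to E = 0) requires 0.278 eV.

0.278 eV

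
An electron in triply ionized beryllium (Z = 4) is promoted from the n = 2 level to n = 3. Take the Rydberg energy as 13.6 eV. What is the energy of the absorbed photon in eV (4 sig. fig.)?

30.22 eV

The Bohr energies scale as Z², so for Z = 4: E_n = −217.6/n² eV.
E_3 = −217.6/9 = −24.18 eV and E_2 = −217.6/4 = −54.40 eV.
The photon energy is |E_3 − E_2| = 30.22 eV.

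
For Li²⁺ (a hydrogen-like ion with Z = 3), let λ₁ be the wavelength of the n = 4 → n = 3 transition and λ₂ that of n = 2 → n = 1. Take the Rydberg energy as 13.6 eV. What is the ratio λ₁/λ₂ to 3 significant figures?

λ ∝ 1/ΔE ∝ 1/(1/n_f² − 1/n_i²), and the Z² and hc factors cancel in the ratio.
λ₁/λ₂ = (1/1² − 1/2²)/(1/3² − 1/4²) = 0.7500/0.04861 = 15.4.

15.4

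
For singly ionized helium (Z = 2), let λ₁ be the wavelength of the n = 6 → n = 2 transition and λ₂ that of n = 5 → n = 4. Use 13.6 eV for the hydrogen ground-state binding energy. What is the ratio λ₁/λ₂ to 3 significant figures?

λ ∝ 1/ΔE ∝ 1/(1/n_f² − 1/n_i²), and the Z² and hc factors cancel in the ratio.
λ₁/λ₂ = (1/4² − 1/5²)/(1/2² − 1/6²) = 0.02250/0.2222 = 0.101.

0.101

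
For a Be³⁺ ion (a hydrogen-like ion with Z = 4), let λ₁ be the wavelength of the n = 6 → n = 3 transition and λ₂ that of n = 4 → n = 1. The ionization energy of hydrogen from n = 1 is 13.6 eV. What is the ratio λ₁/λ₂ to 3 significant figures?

11.3

λ ∝ 1/ΔE ∝ 1/(1/n_f² − 1/n_i²), and the Z² and hc factors cancel in the ratio.
λ₁/λ₂ = (1/1² − 1/4²)/(1/3² − 1/6²) = 0.9375/0.08333 = 11.3.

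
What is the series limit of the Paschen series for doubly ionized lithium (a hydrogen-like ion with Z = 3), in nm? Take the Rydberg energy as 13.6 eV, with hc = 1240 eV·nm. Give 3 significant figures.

91.2 nm

The Paschen series has lower level n_f = 3; the series limit corresponds to n_i → ∞.
ΔE_max = 13.6 × 9 / 3² = 13.60 eV.
λ_min = 1240 / 13.60 = 91.2 nm.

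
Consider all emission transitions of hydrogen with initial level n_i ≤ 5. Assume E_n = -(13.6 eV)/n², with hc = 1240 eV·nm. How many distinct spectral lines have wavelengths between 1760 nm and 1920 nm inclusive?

Enumerate all n_i → n_f pairs with 1 ≤ n_f < n_i ≤ 5 and compute λ = 1240 / [13.6·1·(1/n_f² − 1/n_i²)].
Lines falling in [1760, 1920] nm: 4→3 (1876 nm).

1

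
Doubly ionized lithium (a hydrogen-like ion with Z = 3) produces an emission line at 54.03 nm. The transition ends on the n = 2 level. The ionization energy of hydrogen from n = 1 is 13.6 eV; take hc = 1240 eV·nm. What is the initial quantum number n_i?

The photon energy is ΔE = hc/λ = 1240 / 54.03 = 22.95 eV.
With Z = 3, ΔE = 122.4 × (1/n_f² − 1/n_i²), so 1/n_f² − 1/n_i² = 0.1875.
With n_f = 2: 1/n_i² = 1/4 − 0.1875 = 0.06250, so n_i ≈ 4.00.

n_i = 4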